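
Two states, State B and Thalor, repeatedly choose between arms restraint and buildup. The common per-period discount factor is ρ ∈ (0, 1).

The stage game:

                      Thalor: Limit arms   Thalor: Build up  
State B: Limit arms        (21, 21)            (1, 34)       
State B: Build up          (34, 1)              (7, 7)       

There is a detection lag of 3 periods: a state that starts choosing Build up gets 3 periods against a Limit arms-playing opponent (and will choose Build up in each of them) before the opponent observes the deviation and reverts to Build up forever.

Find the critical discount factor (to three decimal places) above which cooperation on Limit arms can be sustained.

The best deviation is to choose Build up for all 3 undetected periods, earning 34 each, then 7 forever once detected.
Deviation value: 34(1−ρ^3)/(1−ρ) + 7ρ^3/(1−ρ); cooperation value: 21/(1−ρ).
IC: 21 ≥ 34(1−ρ^3) + 7ρ^3 = 34 − 27ρ^3.
So ρ^3 ≥ 13/27, giving ρ ≥ (13/27)^(1/3) ≈ 0.784.

0.784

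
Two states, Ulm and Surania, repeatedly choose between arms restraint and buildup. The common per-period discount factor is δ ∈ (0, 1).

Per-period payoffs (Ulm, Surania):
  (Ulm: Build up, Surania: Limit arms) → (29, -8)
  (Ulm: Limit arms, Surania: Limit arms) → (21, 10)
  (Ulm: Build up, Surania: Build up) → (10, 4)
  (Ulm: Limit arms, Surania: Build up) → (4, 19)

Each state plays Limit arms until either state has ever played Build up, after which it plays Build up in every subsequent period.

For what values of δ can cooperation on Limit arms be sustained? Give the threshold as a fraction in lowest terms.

3/5

For Ulm: deviation gain 29−21 = 8, per-period punishment loss 21−10 = 11. IC gives δ ≥ 8/19.
For Surania: gain 9, loss 6 per period, so δ ≥ 9/15 = 3/5.
The tighter constraint is Surania's, so cooperation needs δ ≥ 3/5.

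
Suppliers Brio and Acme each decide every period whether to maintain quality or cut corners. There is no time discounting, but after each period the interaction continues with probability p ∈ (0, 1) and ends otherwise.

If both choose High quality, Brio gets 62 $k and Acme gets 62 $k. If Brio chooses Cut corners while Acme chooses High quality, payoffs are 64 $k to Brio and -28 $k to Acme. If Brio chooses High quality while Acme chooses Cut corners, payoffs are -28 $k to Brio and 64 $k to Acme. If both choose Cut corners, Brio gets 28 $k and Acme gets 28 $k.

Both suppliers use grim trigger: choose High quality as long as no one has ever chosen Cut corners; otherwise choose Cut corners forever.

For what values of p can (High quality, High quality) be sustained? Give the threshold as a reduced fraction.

1/18

Expected cooperation value is 62 + p·62 + p²·62 + … = 62/(1−p); deviation gives 64 + p·28/(1−p).
62 ≥ 64(1−p) + 28p ⇒ 36p ≥ 2 ⇒ p ≥ 2/36 = 1/18.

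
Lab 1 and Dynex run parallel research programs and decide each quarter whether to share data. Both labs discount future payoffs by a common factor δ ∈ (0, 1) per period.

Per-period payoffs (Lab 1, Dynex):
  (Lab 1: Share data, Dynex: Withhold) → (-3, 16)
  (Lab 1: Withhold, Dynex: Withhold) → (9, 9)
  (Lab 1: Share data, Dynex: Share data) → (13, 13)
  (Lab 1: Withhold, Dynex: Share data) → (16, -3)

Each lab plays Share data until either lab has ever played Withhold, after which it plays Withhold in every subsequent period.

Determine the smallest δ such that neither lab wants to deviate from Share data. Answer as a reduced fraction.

3/7

One-period gain from deviating is 16 − 13 = 3. The loss is 13 − 9 = 4 in every subsequent period, with present value 4·δ/(1−δ).
Deviation is unprofitable when 4·δ/(1−δ) ≥ 3, i.e. δ/(1−δ) ≥ 3/4.
Equivalently δ ≥ 3/(3+4) = 3/7.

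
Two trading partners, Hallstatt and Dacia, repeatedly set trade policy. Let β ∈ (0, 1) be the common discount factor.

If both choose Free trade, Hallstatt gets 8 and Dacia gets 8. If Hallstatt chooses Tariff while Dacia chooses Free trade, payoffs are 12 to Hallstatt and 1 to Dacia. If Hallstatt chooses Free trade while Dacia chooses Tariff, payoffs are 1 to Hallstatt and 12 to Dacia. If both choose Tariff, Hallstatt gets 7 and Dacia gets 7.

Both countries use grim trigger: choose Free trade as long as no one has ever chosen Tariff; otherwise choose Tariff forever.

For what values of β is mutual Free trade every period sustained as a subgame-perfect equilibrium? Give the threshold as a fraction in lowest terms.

4/5

Under grim trigger the critical discount factor is (T−C)/(T−P) with T = 12, C = 8, P = 7.
β* = (12−8)/(12−7) = 4/5.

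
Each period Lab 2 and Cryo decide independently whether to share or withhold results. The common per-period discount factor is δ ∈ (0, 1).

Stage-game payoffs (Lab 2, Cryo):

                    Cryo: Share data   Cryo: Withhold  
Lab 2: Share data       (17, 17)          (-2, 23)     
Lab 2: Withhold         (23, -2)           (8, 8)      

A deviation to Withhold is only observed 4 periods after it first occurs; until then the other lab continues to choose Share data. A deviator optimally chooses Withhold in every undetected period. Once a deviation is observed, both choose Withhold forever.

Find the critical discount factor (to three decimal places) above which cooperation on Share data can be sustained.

0.795

A deviator earns 23 for 4 periods, then 8 forever; cooperating earns 17 forever. Multiplying the IC by (1−δ):
17 ≥ 23(1−δ^4) + 8δ^4, so 15·δ^4 ≥ 6 and δ^4 ≥ 2/5.
δ ≥ (2/5)^(1/4) ≈ 0.795.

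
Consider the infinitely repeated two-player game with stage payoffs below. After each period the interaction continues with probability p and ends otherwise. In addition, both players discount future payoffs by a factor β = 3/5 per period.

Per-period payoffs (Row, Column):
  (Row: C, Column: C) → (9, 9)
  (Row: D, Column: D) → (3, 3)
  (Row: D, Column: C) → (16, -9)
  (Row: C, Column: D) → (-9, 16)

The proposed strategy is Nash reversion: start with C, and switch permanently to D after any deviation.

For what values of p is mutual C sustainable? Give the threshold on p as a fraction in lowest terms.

35/39

Expected continuation weight on next period's payoff is β·p = 3/5·p, which plays the role of the discount factor.
Cooperation requires 3/5·p ≥ (16−9)/(16−3) = 7/13, hence p ≥ 35/39.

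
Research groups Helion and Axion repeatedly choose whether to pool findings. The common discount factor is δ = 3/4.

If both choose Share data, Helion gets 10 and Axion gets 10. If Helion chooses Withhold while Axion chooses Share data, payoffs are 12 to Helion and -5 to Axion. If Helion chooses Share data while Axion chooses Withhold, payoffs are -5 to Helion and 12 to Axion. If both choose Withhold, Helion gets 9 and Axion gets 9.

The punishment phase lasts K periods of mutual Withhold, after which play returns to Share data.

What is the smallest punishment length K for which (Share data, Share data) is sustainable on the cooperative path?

4

IC: δ(1−δ^K)/(1−δ) ≥ (12−10)/(10−9) = 2.
With δ = 3/4: need 1 − δ^K ≥ 2·(1−3/4)/(3/4), i.e. δ^K ≤ 0.3333.
Since (3/4)^3 = 0.4219 and (3/4)^4 = 0.3164, the smallest such K is 4.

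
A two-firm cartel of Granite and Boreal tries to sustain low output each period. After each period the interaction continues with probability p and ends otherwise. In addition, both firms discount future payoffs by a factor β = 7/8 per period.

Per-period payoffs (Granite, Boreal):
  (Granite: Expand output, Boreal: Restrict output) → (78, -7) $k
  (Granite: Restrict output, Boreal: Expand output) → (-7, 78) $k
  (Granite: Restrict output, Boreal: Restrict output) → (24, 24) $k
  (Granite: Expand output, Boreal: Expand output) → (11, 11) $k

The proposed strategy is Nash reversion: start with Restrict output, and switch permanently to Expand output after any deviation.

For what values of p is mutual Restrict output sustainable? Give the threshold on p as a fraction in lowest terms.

With continuation probability p and discount β, the effective per-period discount factor is βp.
Grim-trigger IC: βp ≥ (78−24)/(78−11) = 54/67.
So p ≥ (54/67)/(7/8) = 432/469.

432/469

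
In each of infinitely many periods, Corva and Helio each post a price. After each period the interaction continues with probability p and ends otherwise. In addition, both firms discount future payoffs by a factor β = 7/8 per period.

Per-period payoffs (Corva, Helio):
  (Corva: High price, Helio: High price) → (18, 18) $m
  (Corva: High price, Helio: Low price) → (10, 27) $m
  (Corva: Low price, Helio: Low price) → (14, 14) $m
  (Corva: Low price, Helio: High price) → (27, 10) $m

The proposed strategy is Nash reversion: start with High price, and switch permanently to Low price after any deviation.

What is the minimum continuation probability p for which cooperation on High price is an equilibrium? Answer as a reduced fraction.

72/91

With continuation probability p and discount β, the effective per-period discount factor is βp.
Grim-trigger IC: βp ≥ (27−18)/(27−14) = 9/13.
So p ≥ (9/13)/(7/8) = 72/91.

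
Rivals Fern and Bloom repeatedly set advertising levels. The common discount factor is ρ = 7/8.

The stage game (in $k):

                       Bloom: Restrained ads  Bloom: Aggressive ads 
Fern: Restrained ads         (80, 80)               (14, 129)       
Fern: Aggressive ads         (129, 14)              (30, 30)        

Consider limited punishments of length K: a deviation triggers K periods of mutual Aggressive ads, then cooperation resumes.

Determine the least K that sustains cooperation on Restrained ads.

Need Σ_{k=1}^{K} ρ^k ≥ (129−80)/(80−30) = 0.9800 at ρ = 7/8.
At K = 1 the sum is 0.8750 < 0.9800; at K = 2 it is 1.6406 ≥ 0.9800.
So the minimum punishment length is K = 2.

2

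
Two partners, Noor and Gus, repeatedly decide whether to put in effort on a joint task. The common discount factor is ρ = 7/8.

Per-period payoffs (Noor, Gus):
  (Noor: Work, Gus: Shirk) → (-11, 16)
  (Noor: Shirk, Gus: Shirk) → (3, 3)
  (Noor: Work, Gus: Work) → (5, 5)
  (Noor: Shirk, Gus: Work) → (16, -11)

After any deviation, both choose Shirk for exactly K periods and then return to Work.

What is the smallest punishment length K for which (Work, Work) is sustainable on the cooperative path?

Need Σ_{k=1}^{K} ρ^k ≥ (16−5)/(5−3) = 5.5000 at ρ = 7/8.
At K = 11 the sum is 5.3887 < 5.5000; at K = 12 it is 5.5901 ≥ 5.5000.
So the minimum punishment length is K = 12.

12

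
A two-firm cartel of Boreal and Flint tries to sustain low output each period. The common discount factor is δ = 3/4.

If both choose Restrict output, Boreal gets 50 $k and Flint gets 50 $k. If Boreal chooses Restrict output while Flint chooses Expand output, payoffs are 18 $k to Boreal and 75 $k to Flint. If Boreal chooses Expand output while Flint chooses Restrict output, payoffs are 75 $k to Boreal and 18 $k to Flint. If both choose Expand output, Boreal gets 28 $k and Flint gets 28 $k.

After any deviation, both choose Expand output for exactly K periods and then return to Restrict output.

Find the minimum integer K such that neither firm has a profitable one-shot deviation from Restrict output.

2

Need Σ_{k=1}^{K} δ^k ≥ (75−50)/(50−28) = 1.1364 at δ = 3/4.
At K = 1 the sum is 0.7500 < 1.1364; at K = 2 it is 1.3125 ≥ 1.1364.
So the minimum punishment length is K = 2.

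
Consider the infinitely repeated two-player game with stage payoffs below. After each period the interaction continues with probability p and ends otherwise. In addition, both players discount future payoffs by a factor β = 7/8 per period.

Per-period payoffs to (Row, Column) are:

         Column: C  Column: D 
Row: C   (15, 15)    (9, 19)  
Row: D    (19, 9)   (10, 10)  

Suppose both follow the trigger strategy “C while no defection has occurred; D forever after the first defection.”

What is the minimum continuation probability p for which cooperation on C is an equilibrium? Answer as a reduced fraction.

32/63

Expected continuation weight on next period's payoff is β·p = 7/8·p, which plays the role of the discount factor.
Cooperation requires 7/8·p ≥ (19−15)/(19−10) = 4/9, hence p ≥ 32/63.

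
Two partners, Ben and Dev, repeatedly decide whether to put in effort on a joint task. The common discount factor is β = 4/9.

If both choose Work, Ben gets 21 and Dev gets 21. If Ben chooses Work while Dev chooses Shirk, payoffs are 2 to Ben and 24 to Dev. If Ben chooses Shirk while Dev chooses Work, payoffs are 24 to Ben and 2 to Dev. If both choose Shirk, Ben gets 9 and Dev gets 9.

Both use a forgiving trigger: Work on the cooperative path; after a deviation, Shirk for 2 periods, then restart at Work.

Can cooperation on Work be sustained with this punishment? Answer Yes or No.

Yes

IC: β+…+β^2 ≥ (24−21)/(21−9) = 1/4.
At β = 4/9: partial sum = 0.6420 ≥ 0.2500. Cooperation sustainable.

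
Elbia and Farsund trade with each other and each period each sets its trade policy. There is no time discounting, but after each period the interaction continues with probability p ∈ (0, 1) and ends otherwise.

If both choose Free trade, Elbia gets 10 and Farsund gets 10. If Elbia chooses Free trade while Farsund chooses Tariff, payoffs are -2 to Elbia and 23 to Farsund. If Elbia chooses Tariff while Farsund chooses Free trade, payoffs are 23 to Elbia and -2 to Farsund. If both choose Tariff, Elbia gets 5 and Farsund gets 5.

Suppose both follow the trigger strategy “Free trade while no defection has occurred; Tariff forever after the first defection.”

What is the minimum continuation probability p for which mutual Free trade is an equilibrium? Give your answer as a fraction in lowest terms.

13/18

Expected cooperation value is 10 + p·10 + p²·10 + … = 10/(1−p); deviation gives 23 + p·5/(1−p).
10 ≥ 23(1−p) + 5p ⇒ 18p ≥ 13 ⇒ p ≥ 13/18.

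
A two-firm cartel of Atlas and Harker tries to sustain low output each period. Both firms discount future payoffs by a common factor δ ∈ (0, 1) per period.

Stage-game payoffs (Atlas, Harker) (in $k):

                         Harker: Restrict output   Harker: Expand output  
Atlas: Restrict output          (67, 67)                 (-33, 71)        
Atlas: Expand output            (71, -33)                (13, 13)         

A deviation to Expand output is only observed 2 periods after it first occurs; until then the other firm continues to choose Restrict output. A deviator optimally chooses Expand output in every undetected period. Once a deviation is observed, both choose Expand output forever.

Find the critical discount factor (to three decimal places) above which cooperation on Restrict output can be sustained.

The best deviation is to choose Expand output for all 2 undetected periods, earning 71 each, then 13 forever once detected.
Deviation value: 71(1−δ^2)/(1−δ) + 13δ^2/(1−δ); cooperation value: 67/(1−δ).
IC: 67 ≥ 71(1−δ^2) + 13δ^2 = 71 − 58δ^2.
So δ^2 ≥ 4/58 = 2/29, giving δ ≥ (2/29)^(1/2) ≈ 0.263.

0.263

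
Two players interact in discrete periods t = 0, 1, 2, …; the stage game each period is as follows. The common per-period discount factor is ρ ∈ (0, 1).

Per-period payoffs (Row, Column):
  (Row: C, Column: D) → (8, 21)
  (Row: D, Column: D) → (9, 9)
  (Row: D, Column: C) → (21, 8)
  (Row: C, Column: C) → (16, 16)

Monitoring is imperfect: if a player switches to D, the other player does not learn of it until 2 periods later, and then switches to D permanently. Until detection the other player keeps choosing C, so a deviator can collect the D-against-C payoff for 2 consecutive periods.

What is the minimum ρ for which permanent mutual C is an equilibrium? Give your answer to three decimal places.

0.645

A deviator earns 21 for 2 periods, then 9 forever; cooperating earns 16 forever. Multiplying the IC by (1−ρ):
16 ≥ 21(1−ρ^2) + 9ρ^2, so 12·ρ^2 ≥ 5 and ρ^2 ≥ 5/12.
ρ ≥ (5/12)^(1/2) ≈ 0.645.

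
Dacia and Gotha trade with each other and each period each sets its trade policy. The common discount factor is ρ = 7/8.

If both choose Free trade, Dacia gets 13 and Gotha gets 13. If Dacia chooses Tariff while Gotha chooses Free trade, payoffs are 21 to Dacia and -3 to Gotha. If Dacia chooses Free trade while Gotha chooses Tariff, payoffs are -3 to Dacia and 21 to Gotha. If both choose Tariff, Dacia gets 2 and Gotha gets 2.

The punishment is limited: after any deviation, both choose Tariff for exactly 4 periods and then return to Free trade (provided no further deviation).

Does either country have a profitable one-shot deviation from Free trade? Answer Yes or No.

Comparing payoff streams over the 5 periods until play realigns: cooperate → 13(1+ρ+…+ρ^4); deviate → 21 + 2(ρ+…+ρ^4).
Cooperation is sustained iff (13−2)(ρ+…+ρ^4) ≥ 21−13.
ρ+…+ρ^4 = 7/8·(1−(7/8)^4)/(1−7/8) = 2.8967, and (21−13)/(13−2) = 0.7273.
2.8967 ≥ 0.7273, so cooperation is sustainable.

No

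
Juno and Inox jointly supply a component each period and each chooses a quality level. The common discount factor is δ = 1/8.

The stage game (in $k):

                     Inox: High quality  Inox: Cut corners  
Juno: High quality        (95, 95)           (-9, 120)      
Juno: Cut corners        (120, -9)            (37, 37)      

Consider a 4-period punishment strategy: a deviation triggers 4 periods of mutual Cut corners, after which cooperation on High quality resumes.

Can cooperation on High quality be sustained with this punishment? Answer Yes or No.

IC: δ+…+δ^4 ≥ (120−95)/(95−37) = 25/58.
At δ = 1/8: partial sum = 0.1428 < 0.4310. Cooperation not sustainable.

No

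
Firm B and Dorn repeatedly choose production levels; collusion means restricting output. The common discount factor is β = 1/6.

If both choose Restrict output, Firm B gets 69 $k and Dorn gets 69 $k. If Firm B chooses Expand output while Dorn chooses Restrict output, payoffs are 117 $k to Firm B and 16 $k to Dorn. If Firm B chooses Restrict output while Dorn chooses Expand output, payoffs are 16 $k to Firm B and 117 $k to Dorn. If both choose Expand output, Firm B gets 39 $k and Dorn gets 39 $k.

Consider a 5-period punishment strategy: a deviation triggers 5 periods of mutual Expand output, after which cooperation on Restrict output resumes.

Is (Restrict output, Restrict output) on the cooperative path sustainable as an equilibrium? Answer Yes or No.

A one-shot deviation gives 117 now, then 39 for 5 periods, then back to 69.
Gain from deviating: (117−69) today; loss: (69−39) in each of the next 5 periods.
No-deviation condition: (69−39)(β+…+β^5) ≥ 117−69, i.e. β+…+β^5 ≥ 8/5.
At β = 1/6: β+…+β^5 = 0.2000 < 1.6000.
So cooperation is not sustainable.

No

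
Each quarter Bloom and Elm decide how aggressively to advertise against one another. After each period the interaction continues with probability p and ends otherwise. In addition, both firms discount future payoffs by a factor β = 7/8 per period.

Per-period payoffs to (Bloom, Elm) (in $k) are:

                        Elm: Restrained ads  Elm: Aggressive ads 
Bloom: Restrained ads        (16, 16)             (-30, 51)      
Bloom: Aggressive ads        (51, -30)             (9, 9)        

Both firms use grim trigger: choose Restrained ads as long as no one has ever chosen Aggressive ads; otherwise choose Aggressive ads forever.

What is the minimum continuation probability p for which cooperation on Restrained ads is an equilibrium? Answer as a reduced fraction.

With continuation probability p and discount β, the effective per-period discount factor is βp.
Grim-trigger IC: βp ≥ (51−16)/(51−9) = 5/6.
So p ≥ (5/6)/(7/8) = 20/21.

20/21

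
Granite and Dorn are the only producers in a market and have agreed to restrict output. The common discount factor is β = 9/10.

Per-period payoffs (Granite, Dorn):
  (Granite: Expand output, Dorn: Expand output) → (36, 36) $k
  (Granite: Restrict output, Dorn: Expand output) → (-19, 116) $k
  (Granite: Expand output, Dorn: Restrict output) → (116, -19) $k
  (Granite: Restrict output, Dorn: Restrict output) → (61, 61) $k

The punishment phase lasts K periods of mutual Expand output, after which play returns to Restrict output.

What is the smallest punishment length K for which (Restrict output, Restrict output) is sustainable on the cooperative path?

3

IC: β(1−β^K)/(1−β) ≥ (116−61)/(61−36) = 11/5.
With β = 9/10: need 1 − β^K ≥ 11/5·(1−9/10)/(9/10), i.e. β^K ≤ 0.7556.
Since (9/10)^2 = 0.8100 and (9/10)^3 = 0.7290, the smallest such K is 3.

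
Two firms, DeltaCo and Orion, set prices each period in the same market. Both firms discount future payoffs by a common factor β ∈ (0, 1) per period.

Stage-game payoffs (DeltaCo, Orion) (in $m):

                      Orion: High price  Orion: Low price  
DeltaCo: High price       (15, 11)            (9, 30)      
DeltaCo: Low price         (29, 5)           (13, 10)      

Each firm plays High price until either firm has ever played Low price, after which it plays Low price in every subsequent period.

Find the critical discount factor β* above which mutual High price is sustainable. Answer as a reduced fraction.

19/20

DeltaCo's threshold: (29−15)/(29−13) = 7/8.
Orion's threshold: (30−11)/(30−10) = 19/20.
7/8 < 19/20, so Orion binds and β* = 19/20.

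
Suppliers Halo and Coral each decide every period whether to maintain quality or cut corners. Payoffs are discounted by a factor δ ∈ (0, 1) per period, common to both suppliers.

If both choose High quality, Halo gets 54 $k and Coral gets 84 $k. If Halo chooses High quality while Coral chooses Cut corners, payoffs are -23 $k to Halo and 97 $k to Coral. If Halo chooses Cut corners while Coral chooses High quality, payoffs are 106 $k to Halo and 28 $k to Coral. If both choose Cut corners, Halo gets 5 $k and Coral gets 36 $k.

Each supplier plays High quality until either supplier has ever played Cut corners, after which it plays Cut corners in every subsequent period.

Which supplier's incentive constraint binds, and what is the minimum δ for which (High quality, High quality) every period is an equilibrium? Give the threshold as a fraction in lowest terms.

Halo's threshold: (106−54)/(106−5) = 52/101.
Coral's threshold: (97−84)/(97−36) = 13/61.
52/101 > 13/61, so Halo binds and δ* = 52/101.

Halo; δ ≥ 52/101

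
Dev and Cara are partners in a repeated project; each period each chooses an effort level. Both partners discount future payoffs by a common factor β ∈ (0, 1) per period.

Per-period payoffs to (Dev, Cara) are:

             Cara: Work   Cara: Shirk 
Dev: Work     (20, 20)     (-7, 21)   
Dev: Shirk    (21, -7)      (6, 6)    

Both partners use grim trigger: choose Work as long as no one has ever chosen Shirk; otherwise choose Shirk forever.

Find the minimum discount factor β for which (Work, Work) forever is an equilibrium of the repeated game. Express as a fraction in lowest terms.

20/(1−β) ≥ 21 + 6β/(1−β)
20 ≥ 21 − 15β
β ≥ 1/15.

1/15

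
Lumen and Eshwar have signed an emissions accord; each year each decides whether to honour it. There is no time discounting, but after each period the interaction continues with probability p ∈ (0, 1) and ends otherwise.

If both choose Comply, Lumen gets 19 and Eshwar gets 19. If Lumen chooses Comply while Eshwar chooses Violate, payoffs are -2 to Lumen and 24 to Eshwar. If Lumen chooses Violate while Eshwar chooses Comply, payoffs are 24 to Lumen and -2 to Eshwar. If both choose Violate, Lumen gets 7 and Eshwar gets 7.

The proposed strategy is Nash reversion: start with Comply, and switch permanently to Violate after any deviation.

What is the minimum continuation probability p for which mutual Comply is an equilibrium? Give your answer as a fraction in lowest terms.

Expected cooperation value is 19 + p·19 + p²·19 + … = 19/(1−p); deviation gives 24 + p·7/(1−p).
19 ≥ 24(1−p) + 7p ⇒ 17p ≥ 5 ⇒ p ≥ 5/17.

5/17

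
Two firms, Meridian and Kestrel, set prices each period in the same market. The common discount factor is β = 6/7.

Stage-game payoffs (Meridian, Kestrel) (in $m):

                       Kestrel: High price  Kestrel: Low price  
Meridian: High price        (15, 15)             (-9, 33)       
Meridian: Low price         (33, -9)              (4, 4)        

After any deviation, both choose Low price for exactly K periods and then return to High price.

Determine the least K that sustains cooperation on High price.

Need Σ_{k=1}^{K} β^k ≥ (33−15)/(15−4) = 1.6364 at β = 6/7.
At K = 2 the sum is 1.5918 < 1.6364; at K = 3 it is 2.2216 ≥ 1.6364.
So the minimum punishment length is K = 3.

3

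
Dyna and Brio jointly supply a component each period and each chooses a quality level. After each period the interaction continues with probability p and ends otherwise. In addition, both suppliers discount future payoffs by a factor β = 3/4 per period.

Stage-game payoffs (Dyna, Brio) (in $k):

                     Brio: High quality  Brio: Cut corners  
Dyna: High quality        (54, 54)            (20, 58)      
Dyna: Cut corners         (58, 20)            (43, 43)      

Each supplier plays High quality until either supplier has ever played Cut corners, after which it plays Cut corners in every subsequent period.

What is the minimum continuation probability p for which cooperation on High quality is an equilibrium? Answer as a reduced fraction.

16/45

With continuation probability p and discount β, the effective per-period discount factor is βp.
Grim-trigger IC: βp ≥ (58−54)/(58−43) = 4/15.
So p ≥ (4/15)/(3/4) = 16/45.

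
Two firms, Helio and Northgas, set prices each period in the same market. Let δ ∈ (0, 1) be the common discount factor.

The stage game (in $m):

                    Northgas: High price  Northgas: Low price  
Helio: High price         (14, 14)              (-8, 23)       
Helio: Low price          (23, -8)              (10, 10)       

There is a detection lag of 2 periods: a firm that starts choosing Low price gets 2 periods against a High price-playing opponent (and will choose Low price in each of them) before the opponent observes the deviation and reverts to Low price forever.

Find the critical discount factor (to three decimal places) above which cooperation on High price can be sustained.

0.832

The best deviation is to choose Low price for all 2 undetected periods, earning 23 each, then 10 forever once detected.
Deviation value: 23(1−δ^2)/(1−δ) + 10δ^2/(1−δ); cooperation value: 14/(1−δ).
IC: 14 ≥ 23(1−δ^2) + 10δ^2 = 23 − 13δ^2.
So δ^2 ≥ 9/13, giving δ ≥ (9/13)^(1/2) ≈ 0.832.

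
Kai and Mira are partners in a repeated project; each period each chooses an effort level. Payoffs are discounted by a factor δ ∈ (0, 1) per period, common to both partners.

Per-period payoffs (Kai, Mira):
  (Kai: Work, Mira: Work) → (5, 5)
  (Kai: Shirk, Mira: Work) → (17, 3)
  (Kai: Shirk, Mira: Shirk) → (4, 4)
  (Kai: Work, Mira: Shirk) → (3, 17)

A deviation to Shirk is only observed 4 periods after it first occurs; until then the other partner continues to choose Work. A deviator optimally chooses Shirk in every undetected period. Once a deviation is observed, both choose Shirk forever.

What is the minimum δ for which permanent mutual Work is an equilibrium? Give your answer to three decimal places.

Deviating for the 4 undetected periods gains 17−5 = 12 per period over cooperation, then loses 5−4 = 1 per period forever once punishment starts.
Gain: 12(1 + δ + … + δ^3); loss: 1·δ^4/(1−δ).
No profitable deviation ⇔ 12(1−δ^4) ≤ 1·δ^4, i.e. δ^4 ≥ 12/(12+1) = 12/13.
Hence δ ≥ (12/13)^(1/4) ≈ 0.980.

0.980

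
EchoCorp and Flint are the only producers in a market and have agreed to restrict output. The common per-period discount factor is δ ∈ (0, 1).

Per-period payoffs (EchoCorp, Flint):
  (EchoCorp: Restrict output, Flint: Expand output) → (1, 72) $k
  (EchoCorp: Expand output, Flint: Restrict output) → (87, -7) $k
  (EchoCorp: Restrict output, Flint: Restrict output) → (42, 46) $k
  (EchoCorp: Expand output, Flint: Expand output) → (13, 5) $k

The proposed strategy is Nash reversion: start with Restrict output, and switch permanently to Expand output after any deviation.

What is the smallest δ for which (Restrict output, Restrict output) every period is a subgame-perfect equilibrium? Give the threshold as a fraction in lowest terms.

45/74

EchoCorp's threshold: (87−42)/(87−13) = 45/74.
Flint's threshold: (72−46)/(72−5) = 26/67.
45/74 > 26/67, so EchoCorp binds and δ* = 45/74.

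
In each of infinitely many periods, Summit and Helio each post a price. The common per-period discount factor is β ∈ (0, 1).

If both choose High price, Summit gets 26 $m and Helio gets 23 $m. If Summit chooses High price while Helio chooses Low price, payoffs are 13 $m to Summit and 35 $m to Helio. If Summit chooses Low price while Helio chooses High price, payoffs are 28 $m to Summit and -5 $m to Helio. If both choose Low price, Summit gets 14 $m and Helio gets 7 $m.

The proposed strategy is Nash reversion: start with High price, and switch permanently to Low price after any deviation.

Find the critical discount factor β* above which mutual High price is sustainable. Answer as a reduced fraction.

Summit's threshold: (28−26)/(28−14) = 1/7.
Helio's threshold: (35−23)/(35−7) = 3/7.
1/7 < 3/7, so Helio binds and β* = 3/7.

3/7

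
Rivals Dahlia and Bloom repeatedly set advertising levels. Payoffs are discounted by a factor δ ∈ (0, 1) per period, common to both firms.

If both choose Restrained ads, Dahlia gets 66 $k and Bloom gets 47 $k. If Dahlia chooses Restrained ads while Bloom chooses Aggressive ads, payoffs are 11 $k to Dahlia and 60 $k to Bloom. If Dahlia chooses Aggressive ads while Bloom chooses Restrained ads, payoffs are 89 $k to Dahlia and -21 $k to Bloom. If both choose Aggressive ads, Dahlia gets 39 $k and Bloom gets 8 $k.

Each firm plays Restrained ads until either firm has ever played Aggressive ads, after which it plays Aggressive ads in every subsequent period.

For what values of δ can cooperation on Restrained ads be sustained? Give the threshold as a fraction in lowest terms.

Dahlia's threshold: (89−66)/(89−39) = 23/50.
Bloom's threshold: (60−47)/(60−8) = 1/4.
23/50 > 1/4, so Dahlia binds and δ* = 23/50.

23/50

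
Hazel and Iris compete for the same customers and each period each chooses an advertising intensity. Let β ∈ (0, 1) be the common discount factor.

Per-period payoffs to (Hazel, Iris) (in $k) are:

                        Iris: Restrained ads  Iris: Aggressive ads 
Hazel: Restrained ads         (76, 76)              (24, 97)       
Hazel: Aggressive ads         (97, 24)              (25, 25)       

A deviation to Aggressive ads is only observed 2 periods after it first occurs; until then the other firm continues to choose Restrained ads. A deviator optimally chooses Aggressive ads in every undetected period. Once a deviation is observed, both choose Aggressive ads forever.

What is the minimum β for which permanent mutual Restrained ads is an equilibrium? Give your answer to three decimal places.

The best deviation is to choose Aggressive ads for all 2 undetected periods, earning 97 each, then 25 forever once detected.
Deviation value: 97(1−β^2)/(1−β) + 25β^2/(1−β); cooperation value: 76/(1−β).
IC: 76 ≥ 97(1−β^2) + 25β^2 = 97 − 72β^2.
So β^2 ≥ 21/72 = 7/24, giving β ≥ (7/24)^(1/2) ≈ 0.540.

0.540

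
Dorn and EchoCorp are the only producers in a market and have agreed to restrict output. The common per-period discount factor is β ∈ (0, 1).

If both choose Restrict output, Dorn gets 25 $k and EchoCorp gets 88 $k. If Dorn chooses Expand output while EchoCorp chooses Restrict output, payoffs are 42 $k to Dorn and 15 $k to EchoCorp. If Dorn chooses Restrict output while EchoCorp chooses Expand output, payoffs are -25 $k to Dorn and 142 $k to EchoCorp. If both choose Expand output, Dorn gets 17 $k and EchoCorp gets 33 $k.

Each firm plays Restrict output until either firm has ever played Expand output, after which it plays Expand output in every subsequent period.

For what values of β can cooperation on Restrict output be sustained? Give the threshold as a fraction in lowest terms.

17/25

For Dorn: deviation gain 42−25 = 17, per-period punishment loss 25−17 = 8. IC gives β ≥ 17/25.
For EchoCorp: gain 54, loss 55 per period, so β ≥ 54/109.
The tighter constraint is Dorn's, so cooperation needs β ≥ 17/25.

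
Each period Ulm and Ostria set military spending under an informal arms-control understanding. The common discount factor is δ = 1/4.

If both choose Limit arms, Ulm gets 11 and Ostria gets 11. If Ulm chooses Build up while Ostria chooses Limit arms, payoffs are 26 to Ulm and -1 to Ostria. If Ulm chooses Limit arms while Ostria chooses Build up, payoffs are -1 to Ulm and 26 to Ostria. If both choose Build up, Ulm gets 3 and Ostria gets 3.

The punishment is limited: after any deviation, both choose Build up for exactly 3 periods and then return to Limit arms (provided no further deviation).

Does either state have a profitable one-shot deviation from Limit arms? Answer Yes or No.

Comparing payoff streams over the 4 periods until play realigns: cooperate → 11(1+δ+…+δ^3); deviate → 26 + 3(δ+…+δ^3).
Cooperation is sustained iff (11−3)(δ+…+δ^3) ≥ 26−11.
δ+…+δ^3 = 1/4·(1−(1/4)^3)/(1−1/4) = 0.3281, and (26−11)/(11−3) = 1.8750.
0.3281 < 1.8750, so cooperation is not sustainable.

Yes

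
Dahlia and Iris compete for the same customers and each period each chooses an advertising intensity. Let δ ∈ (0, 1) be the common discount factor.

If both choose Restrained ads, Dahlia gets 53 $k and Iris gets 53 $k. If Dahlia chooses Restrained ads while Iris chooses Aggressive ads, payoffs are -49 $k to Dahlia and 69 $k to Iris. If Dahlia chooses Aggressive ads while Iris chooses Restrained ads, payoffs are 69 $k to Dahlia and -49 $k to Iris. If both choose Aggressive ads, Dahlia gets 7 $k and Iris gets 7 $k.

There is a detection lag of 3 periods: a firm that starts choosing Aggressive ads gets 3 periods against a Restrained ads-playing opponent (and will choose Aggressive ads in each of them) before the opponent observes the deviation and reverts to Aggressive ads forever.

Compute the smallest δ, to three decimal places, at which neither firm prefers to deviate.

Deviating for the 3 undetected periods gains 69−53 = 16 per period over cooperation, then loses 53−7 = 46 per period forever once punishment starts.
Gain: 16(1 + δ + … + δ^2); loss: 46·δ^3/(1−δ).
No profitable deviation ⇔ 16(1−δ^3) ≤ 46·δ^3, i.e. δ^3 ≥ 16/(16+46) = 8/31.
Hence δ ≥ (8/31)^(1/3) ≈ 0.637.

0.637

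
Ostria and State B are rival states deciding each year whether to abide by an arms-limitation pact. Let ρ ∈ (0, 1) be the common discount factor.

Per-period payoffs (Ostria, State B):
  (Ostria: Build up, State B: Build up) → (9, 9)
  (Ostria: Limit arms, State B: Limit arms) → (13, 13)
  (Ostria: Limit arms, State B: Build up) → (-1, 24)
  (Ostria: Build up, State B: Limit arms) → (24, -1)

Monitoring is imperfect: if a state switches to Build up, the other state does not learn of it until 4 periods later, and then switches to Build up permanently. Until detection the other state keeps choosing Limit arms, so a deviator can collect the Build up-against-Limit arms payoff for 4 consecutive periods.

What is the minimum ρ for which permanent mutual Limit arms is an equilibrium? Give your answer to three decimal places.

0.925

A deviator earns 24 for 4 periods, then 9 forever; cooperating earns 13 forever. Multiplying the IC by (1−ρ):
13 ≥ 24(1−ρ^4) + 9ρ^4, so 15·ρ^4 ≥ 11 and ρ^4 ≥ 11/15.
ρ ≥ (11/15)^(1/4) ≈ 0.925.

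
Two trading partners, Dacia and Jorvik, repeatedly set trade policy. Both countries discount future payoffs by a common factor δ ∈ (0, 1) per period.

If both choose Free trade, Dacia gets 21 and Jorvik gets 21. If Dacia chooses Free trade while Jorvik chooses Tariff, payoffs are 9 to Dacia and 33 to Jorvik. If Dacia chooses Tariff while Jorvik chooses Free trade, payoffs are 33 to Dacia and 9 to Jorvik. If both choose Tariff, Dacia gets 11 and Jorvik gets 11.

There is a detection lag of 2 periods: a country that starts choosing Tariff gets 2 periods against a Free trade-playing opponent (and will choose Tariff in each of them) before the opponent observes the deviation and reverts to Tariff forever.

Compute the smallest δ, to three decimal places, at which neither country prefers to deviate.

0.739

A deviator earns 33 for 2 periods, then 11 forever; cooperating earns 21 forever. Multiplying the IC by (1−δ):
21 ≥ 33(1−δ^2) + 11δ^2, so 22·δ^2 ≥ 12 and δ^2 ≥ 6/11.
δ ≥ (6/11)^(1/2) ≈ 0.739.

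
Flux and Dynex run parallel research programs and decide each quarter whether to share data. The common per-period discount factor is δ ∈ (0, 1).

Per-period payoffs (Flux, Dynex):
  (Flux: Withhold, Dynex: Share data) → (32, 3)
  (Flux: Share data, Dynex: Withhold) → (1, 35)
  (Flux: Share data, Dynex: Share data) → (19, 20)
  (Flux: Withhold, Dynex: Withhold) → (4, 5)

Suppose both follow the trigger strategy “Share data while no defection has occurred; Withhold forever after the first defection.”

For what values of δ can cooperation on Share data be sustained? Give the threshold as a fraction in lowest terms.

Flux: cooperation gives 19 each period; deviation gives 32 once then 4 forever.
  19/(1−δ) ≥ 32 + 4δ/(1−δ) ⇒ δ ≥ 13/28.
Dynex: cooperation gives 20 each period; deviation gives 35 once then 5 forever.
  δ ≥ 15/30 = 1/2.
Both must hold, so the binding constraint is Dynex's: δ ≥ 1/2.

1/2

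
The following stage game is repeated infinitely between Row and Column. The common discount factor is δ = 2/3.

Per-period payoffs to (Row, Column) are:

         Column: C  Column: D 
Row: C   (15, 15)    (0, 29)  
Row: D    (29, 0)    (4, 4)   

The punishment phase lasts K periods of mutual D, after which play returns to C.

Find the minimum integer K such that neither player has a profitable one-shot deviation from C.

Need Σ_{k=1}^{K} δ^k ≥ (29−15)/(15−4) = 1.2727 at δ = 2/3.
At K = 2 the sum is 1.1111 < 1.2727; at K = 3 it is 1.4074 ≥ 1.2727.
So the minimum punishment length is K = 3.

3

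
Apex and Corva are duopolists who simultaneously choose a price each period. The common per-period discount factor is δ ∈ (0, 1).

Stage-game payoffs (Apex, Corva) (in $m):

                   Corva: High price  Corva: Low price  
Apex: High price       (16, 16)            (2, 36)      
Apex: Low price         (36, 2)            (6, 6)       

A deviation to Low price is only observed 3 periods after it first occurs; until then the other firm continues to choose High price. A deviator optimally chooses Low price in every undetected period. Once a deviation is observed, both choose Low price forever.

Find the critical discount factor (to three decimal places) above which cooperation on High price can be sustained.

0.874

A deviator earns 36 for 3 periods, then 6 forever; cooperating earns 16 forever. Multiplying the IC by (1−δ):
16 ≥ 36(1−δ^3) + 6δ^3, so 30·δ^3 ≥ 20 and δ^3 ≥ 2/3.
δ ≥ (2/3)^(1/3) ≈ 0.874.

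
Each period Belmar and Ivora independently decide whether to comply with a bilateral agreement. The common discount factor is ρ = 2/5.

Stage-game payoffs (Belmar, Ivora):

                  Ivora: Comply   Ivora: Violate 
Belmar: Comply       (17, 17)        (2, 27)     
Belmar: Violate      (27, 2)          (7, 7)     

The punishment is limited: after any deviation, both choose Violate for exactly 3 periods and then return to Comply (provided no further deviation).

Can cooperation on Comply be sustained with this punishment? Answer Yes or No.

A one-shot deviation gives 27 now, then 7 for 3 periods, then back to 17.
Gain from deviating: (27−17) today; loss: (17−7) in each of the next 3 periods.
No-deviation condition: (17−7)(ρ+…+ρ^3) ≥ 27−17, i.e. ρ+…+ρ^3 ≥ 1.
At ρ = 2/5: ρ+…+ρ^3 = 0.6240 < 1.0000.
So cooperation is not sustainable.

No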